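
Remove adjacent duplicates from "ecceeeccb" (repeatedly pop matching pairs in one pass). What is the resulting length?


Input: ecceeeccb
Stack-based adjacent duplicate removal:
  Read 'e': push. Stack: e
  Read 'c': push. Stack: ec
  Read 'c': matches stack top 'c' => pop. Stack: e
  Read 'e': matches stack top 'e' => pop. Stack: (empty)
  Read 'e': push. Stack: e
  Read 'e': matches stack top 'e' => pop. Stack: (empty)
  Read 'c': push. Stack: c
  Read 'c': matches stack top 'c' => pop. Stack: (empty)
  Read 'b': push. Stack: b
Final stack: "b" (length 1)

1


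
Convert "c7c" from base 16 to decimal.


Input: "c7c" in base 16
Positional expansion:
  Digit 'c' (value 12) x 16^2 = 3072
  Digit '7' (value 7) x 16^1 = 112
  Digit 'c' (value 12) x 16^0 = 12
Sum = 3196

3196


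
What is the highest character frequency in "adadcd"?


Input: adadcd
Character counts:
  'a': 2
  'c': 1
  'd': 3
Maximum frequency: 3

3


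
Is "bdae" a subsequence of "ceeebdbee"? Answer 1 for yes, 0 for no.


Check if "bdae" is a subsequence of "ceeebdbee"
Greedy scan:
  Position 0 ('c'): no match needed
  Position 1 ('e'): no match needed
  Position 2 ('e'): no match needed
  Position 3 ('e'): no match needed
  Position 4 ('b'): matches sub[0] = 'b'
  Position 5 ('d'): matches sub[1] = 'd'
  Position 6 ('b'): no match needed
  Position 7 ('e'): no match needed
  Position 8 ('e'): no match needed
Only matched 2/4 characters => not a subsequence

0


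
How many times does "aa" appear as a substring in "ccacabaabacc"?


Searching for "aa" in "ccacabaabacc"
Scanning each position:
  Position 0: "cc" => no
  Position 1: "ca" => no
  Position 2: "ac" => no
  Position 3: "ca" => no
  Position 4: "ab" => no
  Position 5: "ba" => no
  Position 6: "aa" => MATCH
  Position 7: "ab" => no
  Position 8: "ba" => no
  Position 9: "ac" => no
  Position 10: "cc" => no
Total occurrences: 1

1


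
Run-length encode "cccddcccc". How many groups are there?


Input: cccddcccc
Scanning for consecutive runs:
  Group 1: 'c' x 3 (positions 0-2)
  Group 2: 'd' x 2 (positions 3-4)
  Group 3: 'c' x 4 (positions 5-8)
Total groups: 3

3


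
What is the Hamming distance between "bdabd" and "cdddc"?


Comparing "bdabd" and "cdddc" position by position:
  Position 0: 'b' vs 'c' => differ
  Position 1: 'd' vs 'd' => same
  Position 2: 'a' vs 'd' => differ
  Position 3: 'b' vs 'd' => differ
  Position 4: 'd' vs 'c' => differ
Total differences (Hamming distance): 4

4


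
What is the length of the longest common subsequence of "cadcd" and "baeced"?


LCS of "cadcd" and "baeced"
DP table:
           b    a    e    c    e    d
      0    0    0    0    0    0    0
  c   0    0    0    0    1    1    1
  a   0    0    1    1    1    1    1
  d   0    0    1    1    1    1    2
  c   0    0    1    1    2    2    2
  d   0    0    1    1    2    2    3
LCS length = dp[5][6] = 3

3


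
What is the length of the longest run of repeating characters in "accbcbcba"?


Input: "accbcbcba"
Scanning for longest run:
  Position 1 ('c'): new char, reset run to 1
  Position 2 ('c'): continues run of 'c', length=2
  Position 3 ('b'): new char, reset run to 1
  Position 4 ('c'): new char, reset run to 1
  Position 5 ('b'): new char, reset run to 1
  Position 6 ('c'): new char, reset run to 1
  Position 7 ('b'): new char, reset run to 1
  Position 8 ('a'): new char, reset run to 1
Longest run: 'c' with length 2

2


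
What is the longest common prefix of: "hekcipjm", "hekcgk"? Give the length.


Words: hekcipjm, hekcgk
  Position 0: all 'h' => match
  Position 1: all 'e' => match
  Position 2: all 'k' => match
  Position 3: all 'c' => match
  Position 4: ('i', 'g') => mismatch, stop
LCP = "hekc" (length 4)

4


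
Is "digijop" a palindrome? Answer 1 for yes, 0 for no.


Input: digijop
Reversed: pojigid
  Compare pos 0 ('d') with pos 6 ('p'): MISMATCH
  Compare pos 1 ('i') with pos 5 ('o'): MISMATCH
  Compare pos 2 ('g') with pos 4 ('j'): MISMATCH
Result: not a palindrome

0


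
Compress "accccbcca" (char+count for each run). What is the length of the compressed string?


Input: accccbcca
Runs:
  'a' x 1 => "a1"
  'c' x 4 => "c4"
  'b' x 1 => "b1"
  'c' x 2 => "c2"
  'a' x 1 => "a1"
Compressed: "a1c4b1c2a1"
Compressed length: 10

10


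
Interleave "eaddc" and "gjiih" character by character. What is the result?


Interleaving "eaddc" and "gjiih":
  Position 0: 'e' from first, 'g' from second => "eg"
  Position 1: 'a' from first, 'j' from second => "aj"
  Position 2: 'd' from first, 'i' from second => "di"
  Position 3: 'd' from first, 'i' from second => "di"
  Position 4: 'c' from first, 'h' from second => "ch"
Result: egajdidich

egajdidich


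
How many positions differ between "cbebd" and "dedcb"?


Comparing "cbebd" and "dedcb" position by position:
  Position 0: 'c' vs 'd' => DIFFER
  Position 1: 'b' vs 'e' => DIFFER
  Position 2: 'e' vs 'd' => DIFFER
  Position 3: 'b' vs 'c' => DIFFER
  Position 4: 'd' vs 'b' => DIFFER
Positions that differ: 5

5


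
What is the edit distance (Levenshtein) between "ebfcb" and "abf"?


Computing edit distance: "ebfcb" -> "abf"
DP table:
           a    b    f
      0    1    2    3
  e   1    1    2    3
  b   2    2    1    2
  f   3    3    2    1
  c   4    4    3    2
  b   5    5    4    3
Edit distance = dp[5][3] = 3

3


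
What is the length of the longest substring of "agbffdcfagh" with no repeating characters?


Input: "agbffdcfagh"
Sliding window (track last position of each char):
  Position 0 ('a'): window [0,0] length 1 -- new best
  Position 1 ('g'): window [0,1] length 2 -- new best
  Position 2 ('b'): window [0,2] length 3 -- new best
  Position 3 ('f'): window [0,3] length 4 -- new best
  Position 4 ('f'): repeat (last at 3), move window start to 4
  Position 4 ('f'): window [4,4] length 1
  Position 5 ('d'): window [4,5] length 2
  Position 6 ('c'): window [4,6] length 3
  Position 7 ('f'): repeat (last at 4), move window start to 5
  Position 7 ('f'): window [5,7] length 3
  Position 8 ('a'): window [5,8] length 4
  Position 9 ('g'): window [5,9] length 5 -- new best
  Position 10 ('h'): window [5,10] length 6 -- new best
Longest substring with no repeats: "dcfagh" with length 6

6


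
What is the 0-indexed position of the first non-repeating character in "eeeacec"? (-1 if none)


Input: eeeacec
Character frequencies:
  'a': 1
  'c': 2
  'e': 4
Scanning left to right for freq == 1:
  Position 0 ('e'): freq=4, skip
  Position 1 ('e'): freq=4, skip
  Position 2 ('e'): freq=4, skip
  Position 3 ('a'): unique! => answer = 3

3


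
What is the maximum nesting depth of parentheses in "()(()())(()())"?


Input: "()(()())(()())"
Tracking depth:
  Position 0 '(': depth becomes 1
  Position 1 ')': depth becomes 0
  Position 2 '(': depth becomes 1
  Position 3 '(': depth becomes 2
  Position 4 ')': depth becomes 1
  Position 5 '(': depth becomes 2
  Position 6 ')': depth becomes 1
  Position 7 ')': depth becomes 0
  Position 8 '(': depth becomes 1
  Position 9 '(': depth becomes 2
  Position 10 ')': depth becomes 1
  Position 11 '(': depth becomes 2
  Position 12 ')': depth becomes 1
  Position 13 ')': depth becomes 0
Maximum depth reached: 2

2


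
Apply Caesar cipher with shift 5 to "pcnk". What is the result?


Caesar cipher: shift "pcnk" by 5
  'p' (pos 15) + 5 = pos 20 = 'u'
  'c' (pos 2) + 5 = pos 7 = 'h'
  'n' (pos 13) + 5 = pos 18 = 's'
  'k' (pos 10) + 5 = pos 15 = 'p'
Result: uhsp

uhsp


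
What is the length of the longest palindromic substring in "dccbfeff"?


Input: "dccbfeff"
Checking substrings for palindromes:
  [4:7] "fef" (len 3) => palindrome
  [1:3] "cc" (len 2) => palindrome
  [6:8] "ff" (len 2) => palindrome
Longest palindromic substring: "fef" with length 3

3


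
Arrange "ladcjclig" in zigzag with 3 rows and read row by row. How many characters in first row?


Zigzag "ladcjclig" into 3 rows:
Placing characters:
  'l' => row 0
  'a' => row 1
  'd' => row 2
  'c' => row 1
  'j' => row 0
  'c' => row 1
  'l' => row 2
  'i' => row 1
  'g' => row 0
Rows:
  Row 0: "ljg"
  Row 1: "acci"
  Row 2: "dl"
First row length: 3

3


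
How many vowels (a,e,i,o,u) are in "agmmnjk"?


Input: agmmnjk
Checking each character:
  'a' at position 0: vowel (running total: 1)
  'g' at position 1: consonant
  'm' at position 2: consonant
  'm' at position 3: consonant
  'n' at position 4: consonant
  'j' at position 5: consonant
  'k' at position 6: consonant
Total vowels: 1

1


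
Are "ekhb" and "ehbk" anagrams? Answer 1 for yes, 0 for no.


Strings: "ekhb", "ehbk"
Sorted first:  behk
Sorted second: behk
Sorted forms match => anagrams

1


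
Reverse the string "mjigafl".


Input: mjigafl
Reading characters right to left:
  Position 6: 'l'
  Position 5: 'f'
  Position 4: 'a'
  Position 3: 'g'
  Position 2: 'i'
  Position 1: 'j'
  Position 0: 'm'
Reversed: lfagijm

lfagijm


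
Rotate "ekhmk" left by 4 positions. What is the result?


Input: "ekhmk", rotate left by 4
First 4 characters: "ekhm"
Remaining characters: "k"
Concatenate remaining + first: "k" + "ekhm" = "kekhm"

kekhm


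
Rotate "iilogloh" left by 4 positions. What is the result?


Input: "iilogloh", rotate left by 4
First 4 characters: "iilo"
Remaining characters: "gloh"
Concatenate remaining + first: "gloh" + "iilo" = "glohiilo"

glohiilo


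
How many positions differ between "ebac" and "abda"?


Comparing "ebac" and "abda" position by position:
  Position 0: 'e' vs 'a' => DIFFER
  Position 1: 'b' vs 'b' => same
  Position 2: 'a' vs 'd' => DIFFER
  Position 3: 'c' vs 'a' => DIFFER
Positions that differ: 3

3


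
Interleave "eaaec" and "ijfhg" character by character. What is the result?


Interleaving "eaaec" and "ijfhg":
  Position 0: 'e' from first, 'i' from second => "ei"
  Position 1: 'a' from first, 'j' from second => "aj"
  Position 2: 'a' from first, 'f' from second => "af"
  Position 3: 'e' from first, 'h' from second => "eh"
  Position 4: 'c' from first, 'g' from second => "cg"
Result: eiajafehcg

eiajafehcg


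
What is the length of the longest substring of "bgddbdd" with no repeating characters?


Input: "bgddbdd"
Sliding window (track last position of each char):
  Position 0 ('b'): window [0,0] length 1 -- new best
  Position 1 ('g'): window [0,1] length 2 -- new best
  Position 2 ('d'): window [0,2] length 3 -- new best
  Position 3 ('d'): repeat (last at 2), move window start to 3
  Position 3 ('d'): window [3,3] length 1
  Position 4 ('b'): window [3,4] length 2
  Position 5 ('d'): repeat (last at 3), move window start to 4
  Position 5 ('d'): window [4,5] length 2
  Position 6 ('d'): repeat (last at 5), move window start to 6
  Position 6 ('d'): window [6,6] length 1
Longest substring with no repeats: "bgd" with length 3

3


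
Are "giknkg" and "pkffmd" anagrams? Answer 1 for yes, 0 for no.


Strings: "giknkg", "pkffmd"
Sorted first:  ggikkn
Sorted second: dffkmp
Differ at position 0: 'g' vs 'd' => not anagrams

0


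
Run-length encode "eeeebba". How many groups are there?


Input: eeeebba
Scanning for consecutive runs:
  Group 1: 'e' x 4 (positions 0-3)
  Group 2: 'b' x 2 (positions 4-5)
  Group 3: 'a' x 1 (positions 6-6)
Total groups: 3

3


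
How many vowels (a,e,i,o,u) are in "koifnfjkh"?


Input: koifnfjkh
Checking each character:
  'k' at position 0: consonant
  'o' at position 1: vowel (running total: 1)
  'i' at position 2: vowel (running total: 2)
  'f' at position 3: consonant
  'n' at position 4: consonant
  'f' at position 5: consonant
  'j' at position 6: consonant
  'k' at position 7: consonant
  'h' at position 8: consonant
Total vowels: 2

2


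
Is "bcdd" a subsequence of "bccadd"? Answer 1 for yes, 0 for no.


Check if "bcdd" is a subsequence of "bccadd"
Greedy scan:
  Position 0 ('b'): matches sub[0] = 'b'
  Position 1 ('c'): matches sub[1] = 'c'
  Position 2 ('c'): no match needed
  Position 3 ('a'): no match needed
  Position 4 ('d'): matches sub[2] = 'd'
  Position 5 ('d'): matches sub[3] = 'd'
All 4 characters matched => is a subsequence

1


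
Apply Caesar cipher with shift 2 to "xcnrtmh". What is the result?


Caesar cipher: shift "xcnrtmh" by 2
  'x' (pos 23) + 2 = pos 25 = 'z'
  'c' (pos 2) + 2 = pos 4 = 'e'
  'n' (pos 13) + 2 = pos 15 = 'p'
  'r' (pos 17) + 2 = pos 19 = 't'
  't' (pos 19) + 2 = pos 21 = 'v'
  'm' (pos 12) + 2 = pos 14 = 'o'
  'h' (pos 7) + 2 = pos 9 = 'j'
Result: zeptvoj

zeptvoj


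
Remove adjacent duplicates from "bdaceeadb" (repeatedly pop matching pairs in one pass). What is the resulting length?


Input: bdaceeadb
Stack-based adjacent duplicate removal:
  Read 'b': push. Stack: b
  Read 'd': push. Stack: bd
  Read 'a': push. Stack: bda
  Read 'c': push. Stack: bdac
  Read 'e': push. Stack: bdace
  Read 'e': matches stack top 'e' => pop. Stack: bdac
  Read 'a': push. Stack: bdaca
  Read 'd': push. Stack: bdacad
  Read 'b': push. Stack: bdacadb
Final stack: "bdacadb" (length 7)

7


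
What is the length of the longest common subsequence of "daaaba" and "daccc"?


LCS of "daaaba" and "daccc"
DP table:
           d    a    c    c    c
      0    0    0    0    0    0
  d   0    1    1    1    1    1
  a   0    1    2    2    2    2
  a   0    1    2    2    2    2
  a   0    1    2    2    2    2
  b   0    1    2    2    2    2
  a   0    1    2    2    2    2
LCS length = dp[6][5] = 2

2


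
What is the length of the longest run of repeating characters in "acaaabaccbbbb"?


Input: "acaaabaccbbbb"
Scanning for longest run:
  Position 1 ('c'): new char, reset run to 1
  Position 2 ('a'): new char, reset run to 1
  Position 3 ('a'): continues run of 'a', length=2
  Position 4 ('a'): continues run of 'a', length=3
  Position 5 ('b'): new char, reset run to 1
  Position 6 ('a'): new char, reset run to 1
  Position 7 ('c'): new char, reset run to 1
  Position 8 ('c'): continues run of 'c', length=2
  Position 9 ('b'): new char, reset run to 1
  Position 10 ('b'): continues run of 'b', length=2
  Position 11 ('b'): continues run of 'b', length=3
  Position 12 ('b'): continues run of 'b', length=4
Longest run: 'b' with length 4

4


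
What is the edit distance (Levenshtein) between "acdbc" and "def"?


Computing edit distance: "acdbc" -> "def"
DP table:
           d    e    f
      0    1    2    3
  a   1    1    2    3
  c   2    2    2    3
  d   3    2    3    3
  b   4    3    3    4
  c   5    4    4    4
Edit distance = dp[5][3] = 4

4


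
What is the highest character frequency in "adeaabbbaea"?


Input: adeaabbbaea
Character counts:
  'a': 5
  'b': 3
  'd': 1
  'e': 2
Maximum frequency: 5

5


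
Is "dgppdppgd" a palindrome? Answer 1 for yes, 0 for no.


Input: dgppdppgd
Reversed: dgppdppgd
  Compare pos 0 ('d') with pos 8 ('d'): match
  Compare pos 1 ('g') with pos 7 ('g'): match
  Compare pos 2 ('p') with pos 6 ('p'): match
  Compare pos 3 ('p') with pos 5 ('p'): match
Result: palindrome

1


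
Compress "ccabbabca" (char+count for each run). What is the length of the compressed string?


Input: ccabbabca
Runs:
  'c' x 2 => "c2"
  'a' x 1 => "a1"
  'b' x 2 => "b2"
  'a' x 1 => "a1"
  'b' x 1 => "b1"
  'c' x 1 => "c1"
  'a' x 1 => "a1"
Compressed: "c2a1b2a1b1c1a1"
Compressed length: 14

14


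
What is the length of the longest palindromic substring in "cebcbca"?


Input: "cebcbca"
Checking substrings for palindromes:
  [2:5] "bcb" (len 3) => palindrome
  [3:6] "cbc" (len 3) => palindrome
Longest palindromic substring: "bcb" with length 3

3


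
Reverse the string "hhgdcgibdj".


Input: hhgdcgibdj
Reading characters right to left:
  Position 9: 'j'
  Position 8: 'd'
  Position 7: 'b'
  Position 6: 'i'
  Position 5: 'g'
  Position 4: 'c'
  Position 3: 'd'
  Position 2: 'g'
  Position 1: 'h'
  Position 0: 'h'
Reversed: jdbigcdghh

jdbigcdghh


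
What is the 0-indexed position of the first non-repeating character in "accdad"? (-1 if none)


Input: accdad
Character frequencies:
  'a': 2
  'c': 2
  'd': 2
Scanning left to right for freq == 1:
  Position 0 ('a'): freq=2, skip
  Position 1 ('c'): freq=2, skip
  Position 2 ('c'): freq=2, skip
  Position 3 ('d'): freq=2, skip
  Position 4 ('a'): freq=2, skip
  Position 5 ('d'): freq=2, skip
  No unique character found => answer = -1

-1


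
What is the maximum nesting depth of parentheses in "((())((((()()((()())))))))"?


Input: "((())((((()()((()())))))))"
Tracking depth:
  Position 0 '(': depth becomes 1
  Position 1 '(': depth becomes 2
  Position 2 '(': depth becomes 3
  Position 3 ')': depth becomes 2
  Position 4 ')': depth becomes 1
  Position 5 '(': depth becomes 2
  Position 6 '(': depth becomes 3
  Position 7 '(': depth becomes 4
  Position 8 '(': depth becomes 5
  Position 9 '(': depth becomes 6
  Position 10 ')': depth becomes 5
  Position 11 '(': depth becomes 6
  Position 12 ')': depth becomes 5
  Position 13 '(': depth becomes 6
  Position 14 '(': depth becomes 7
  Position 15 '(': depth becomes 8
  Position 16 ')': depth becomes 7
  Position 17 '(': depth becomes 8
  Position 18 ')': depth becomes 7
  Position 19 ')': depth becomes 6
  Position 20 ')': depth becomes 5
  Position 21 ')': depth becomes 4
  Position 22 ')': depth becomes 3
  Position 23 ')': depth becomes 2
  Position 24 ')': depth becomes 1
  Position 25 ')': depth becomes 0
Maximum depth reached: 8

8


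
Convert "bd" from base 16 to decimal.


Input: "bd" in base 16
Positional expansion:
  Digit 'b' (value 11) x 16^1 = 176
  Digit 'd' (value 13) x 16^0 = 13
Sum = 189

189


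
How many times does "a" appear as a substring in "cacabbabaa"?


Searching for "a" in "cacabbabaa"
Scanning each position:
  Position 0: "c" => no
  Position 1: "a" => MATCH
  Position 2: "c" => no
  Position 3: "a" => MATCH
  Position 4: "b" => no
  Position 5: "b" => no
  Position 6: "a" => MATCH
  Position 7: "b" => no
  Position 8: "a" => MATCH
  Position 9: "a" => MATCH
Total occurrences: 5

5


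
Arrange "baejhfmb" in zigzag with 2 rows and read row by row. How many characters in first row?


Zigzag "baejhfmb" into 2 rows:
Placing characters:
  'b' => row 0
  'a' => row 1
  'e' => row 0
  'j' => row 1
  'h' => row 0
  'f' => row 1
  'm' => row 0
  'b' => row 1
Rows:
  Row 0: "behm"
  Row 1: "ajfb"
First row length: 4

4


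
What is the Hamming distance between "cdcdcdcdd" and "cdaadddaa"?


Comparing "cdcdcdcdd" and "cdaadddaa" position by position:
  Position 0: 'c' vs 'c' => same
  Position 1: 'd' vs 'd' => same
  Position 2: 'c' vs 'a' => differ
  Position 3: 'd' vs 'a' => differ
  Position 4: 'c' vs 'd' => differ
  Position 5: 'd' vs 'd' => same
  Position 6: 'c' vs 'd' => differ
  Position 7: 'd' vs 'a' => differ
  Position 8: 'd' vs 'a' => differ
Total differences (Hamming distance): 6

6


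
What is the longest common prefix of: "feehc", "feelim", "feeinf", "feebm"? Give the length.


Words: feehc, feelim, feeinf, feebm
  Position 0: all 'f' => match
  Position 1: all 'e' => match
  Position 2: all 'e' => match
  Position 3: ('h', 'l', 'i', 'b') => mismatch, stop
LCP = "fee" (length 3)

3


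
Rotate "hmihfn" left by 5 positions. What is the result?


Input: "hmihfn", rotate left by 5
First 5 characters: "hmihf"
Remaining characters: "n"
Concatenate remaining + first: "n" + "hmihf" = "nhmihf"

nhmihf


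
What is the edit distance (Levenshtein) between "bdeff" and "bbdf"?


Computing edit distance: "bdeff" -> "bbdf"
DP table:
           b    b    d    f
      0    1    2    3    4
  b   1    0    1    2    3
  d   2    1    1    1    2
  e   3    2    2    2    2
  f   4    3    3    3    2
  f   5    4    4    4    3
Edit distance = dp[5][4] = 3

3


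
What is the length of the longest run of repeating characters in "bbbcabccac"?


Input: "bbbcabccac"
Scanning for longest run:
  Position 1 ('b'): continues run of 'b', length=2
  Position 2 ('b'): continues run of 'b', length=3
  Position 3 ('c'): new char, reset run to 1
  Position 4 ('a'): new char, reset run to 1
  Position 5 ('b'): new char, reset run to 1
  Position 6 ('c'): new char, reset run to 1
  Position 7 ('c'): continues run of 'c', length=2
  Position 8 ('a'): new char, reset run to 1
  Position 9 ('c'): new char, reset run to 1
Longest run: 'b' with length 3

3


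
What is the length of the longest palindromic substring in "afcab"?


Input: "afcab"
Checking substrings for palindromes:
  No multi-char palindromic substrings found
Longest palindromic substring: "a" with length 1

1


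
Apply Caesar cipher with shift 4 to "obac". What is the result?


Caesar cipher: shift "obac" by 4
  'o' (pos 14) + 4 = pos 18 = 's'
  'b' (pos 1) + 4 = pos 5 = 'f'
  'a' (pos 0) + 4 = pos 4 = 'e'
  'c' (pos 2) + 4 = pos 6 = 'g'
Result: sfeg

sfeg


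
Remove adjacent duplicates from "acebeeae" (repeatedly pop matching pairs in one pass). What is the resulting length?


Input: acebeeae
Stack-based adjacent duplicate removal:
  Read 'a': push. Stack: a
  Read 'c': push. Stack: ac
  Read 'e': push. Stack: ace
  Read 'b': push. Stack: aceb
  Read 'e': push. Stack: acebe
  Read 'e': matches stack top 'e' => pop. Stack: aceb
  Read 'a': push. Stack: aceba
  Read 'e': push. Stack: acebae
Final stack: "acebae" (length 6)

6


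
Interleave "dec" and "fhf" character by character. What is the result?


Interleaving "dec" and "fhf":
  Position 0: 'd' from first, 'f' from second => "df"
  Position 1: 'e' from first, 'h' from second => "eh"
  Position 2: 'c' from first, 'f' from second => "cf"
Result: dfehcf

dfehcf


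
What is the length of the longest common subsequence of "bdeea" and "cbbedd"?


LCS of "bdeea" and "cbbedd"
DP table:
           c    b    b    e    d    d
      0    0    0    0    0    0    0
  b   0    0    1    1    1    1    1
  d   0    0    1    1    1    2    2
  e   0    0    1    1    2    2    2
  e   0    0    1    1    2    2    2
  a   0    0    1    1    2    2    2
LCS length = dp[5][6] = 2

2


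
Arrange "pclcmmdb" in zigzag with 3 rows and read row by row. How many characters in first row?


Zigzag "pclcmmdb" into 3 rows:
Placing characters:
  'p' => row 0
  'c' => row 1
  'l' => row 2
  'c' => row 1
  'm' => row 0
  'm' => row 1
  'd' => row 2
  'b' => row 1
Rows:
  Row 0: "pm"
  Row 1: "ccmb"
  Row 2: "ld"
First row length: 2

2


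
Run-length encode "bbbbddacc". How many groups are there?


Input: bbbbddacc
Scanning for consecutive runs:
  Group 1: 'b' x 4 (positions 0-3)
  Group 2: 'd' x 2 (positions 4-5)
  Group 3: 'a' x 1 (positions 6-6)
  Group 4: 'c' x 2 (positions 7-8)
Total groups: 4

4


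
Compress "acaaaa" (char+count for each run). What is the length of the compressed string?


Input: acaaaa
Runs:
  'a' x 1 => "a1"
  'c' x 1 => "c1"
  'a' x 4 => "a4"
Compressed: "a1c1a4"
Compressed length: 6

6


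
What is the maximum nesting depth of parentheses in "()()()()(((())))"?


Input: "()()()()(((())))"
Tracking depth:
  Position 0 '(': depth becomes 1
  Position 1 ')': depth becomes 0
  Position 2 '(': depth becomes 1
  Position 3 ')': depth becomes 0
  Position 4 '(': depth becomes 1
  Position 5 ')': depth becomes 0
  Position 6 '(': depth becomes 1
  Position 7 ')': depth becomes 0
  Position 8 '(': depth becomes 1
  Position 9 '(': depth becomes 2
  Position 10 '(': depth becomes 3
  Position 11 '(': depth becomes 4
  Position 12 ')': depth becomes 3
  Position 13 ')': depth becomes 2
  Position 14 ')': depth becomes 1
  Position 15 ')': depth becomes 0
Maximum depth reached: 4

4


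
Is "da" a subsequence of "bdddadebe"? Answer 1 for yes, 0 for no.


Check if "da" is a subsequence of "bdddadebe"
Greedy scan:
  Position 0 ('b'): no match needed
  Position 1 ('d'): matches sub[0] = 'd'
  Position 2 ('d'): no match needed
  Position 3 ('d'): no match needed
  Position 4 ('a'): matches sub[1] = 'a'
  Position 5 ('d'): no match needed
  Position 6 ('e'): no match needed
  Position 7 ('b'): no match needed
  Position 8 ('e'): no match needed
All 2 characters matched => is a subsequence

1


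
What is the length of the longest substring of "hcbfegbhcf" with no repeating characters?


Input: "hcbfegbhcf"
Sliding window (track last position of each char):
  Position 0 ('h'): window [0,0] length 1 -- new best
  Position 1 ('c'): window [0,1] length 2 -- new best
  Position 2 ('b'): window [0,2] length 3 -- new best
  Position 3 ('f'): window [0,3] length 4 -- new best
  Position 4 ('e'): window [0,4] length 5 -- new best
  Position 5 ('g'): window [0,5] length 6 -- new best
  Position 6 ('b'): repeat (last at 2), move window start to 3
  Position 6 ('b'): window [3,6] length 4
  Position 7 ('h'): window [3,7] length 5
  Position 8 ('c'): window [3,8] length 6
  Position 9 ('f'): repeat (last at 3), move window start to 4
  Position 9 ('f'): window [4,9] length 6
Longest substring with no repeats: "hcbfeg" with length 6

6


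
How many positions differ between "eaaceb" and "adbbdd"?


Comparing "eaaceb" and "adbbdd" position by position:
  Position 0: 'e' vs 'a' => DIFFER
  Position 1: 'a' vs 'd' => DIFFER
  Position 2: 'a' vs 'b' => DIFFER
  Position 3: 'c' vs 'b' => DIFFER
  Position 4: 'e' vs 'd' => DIFFER
  Position 5: 'b' vs 'd' => DIFFER
Positions that differ: 6

6


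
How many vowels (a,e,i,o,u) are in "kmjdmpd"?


Input: kmjdmpd
Checking each character:
  'k' at position 0: consonant
  'm' at position 1: consonant
  'j' at position 2: consonant
  'd' at position 3: consonant
  'm' at position 4: consonant
  'p' at position 5: consonant
  'd' at position 6: consonant
Total vowels: 0

0


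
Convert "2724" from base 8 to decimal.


Input: "2724" in base 8
Positional expansion:
  Digit '2' (value 2) x 8^3 = 1024
  Digit '7' (value 7) x 8^2 = 448
  Digit '2' (value 2) x 8^1 = 16
  Digit '4' (value 4) x 8^0 = 4
Sum = 1492

1492


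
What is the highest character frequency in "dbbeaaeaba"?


Input: dbbeaaeaba
Character counts:
  'a': 4
  'b': 3
  'd': 1
  'e': 2
Maximum frequency: 4

4


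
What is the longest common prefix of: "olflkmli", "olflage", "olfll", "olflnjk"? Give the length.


Words: olflkmli, olflage, olfll, olflnjk
  Position 0: all 'o' => match
  Position 1: all 'l' => match
  Position 2: all 'f' => match
  Position 3: all 'l' => match
  Position 4: ('k', 'a', 'l', 'n') => mismatch, stop
LCP = "olfl" (length 4)

4


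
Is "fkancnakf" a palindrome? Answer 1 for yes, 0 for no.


Input: fkancnakf
Reversed: fkancnakf
  Compare pos 0 ('f') with pos 8 ('f'): match
  Compare pos 1 ('k') with pos 7 ('k'): match
  Compare pos 2 ('a') with pos 6 ('a'): match
  Compare pos 3 ('n') with pos 5 ('n'): match
Result: palindrome

1


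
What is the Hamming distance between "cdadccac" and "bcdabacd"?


Comparing "cdadccac" and "bcdabacd" position by position:
  Position 0: 'c' vs 'b' => differ
  Position 1: 'd' vs 'c' => differ
  Position 2: 'a' vs 'd' => differ
  Position 3: 'd' vs 'a' => differ
  Position 4: 'c' vs 'b' => differ
  Position 5: 'c' vs 'a' => differ
  Position 6: 'a' vs 'c' => differ
  Position 7: 'c' vs 'd' => differ
Total differences (Hamming distance): 8

8


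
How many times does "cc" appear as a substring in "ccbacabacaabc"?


Searching for "cc" in "ccbacabacaabc"
Scanning each position:
  Position 0: "cc" => MATCH
  Position 1: "cb" => no
  Position 2: "ba" => no
  Position 3: "ac" => no
  Position 4: "ca" => no
  Position 5: "ab" => no
  Position 6: "ba" => no
  Position 7: "ac" => no
  Position 8: "ca" => no
  Position 9: "aa" => no
  Position 10: "ab" => no
  Position 11: "bc" => no
Total occurrences: 1

1


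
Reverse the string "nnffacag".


Input: nnffacag
Reading characters right to left:
  Position 7: 'g'
  Position 6: 'a'
  Position 5: 'c'
  Position 4: 'a'
  Position 3: 'f'
  Position 2: 'f'
  Position 1: 'n'
  Position 0: 'n'
Reversed: gacaffnn

gacaffnn


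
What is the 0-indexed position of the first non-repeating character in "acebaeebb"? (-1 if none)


Input: acebaeebb
Character frequencies:
  'a': 2
  'b': 3
  'c': 1
  'e': 3
Scanning left to right for freq == 1:
  Position 0 ('a'): freq=2, skip
  Position 1 ('c'): unique! => answer = 1

1


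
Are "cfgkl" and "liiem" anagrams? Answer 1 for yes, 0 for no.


Strings: "cfgkl", "liiem"
Sorted first:  cfgkl
Sorted second: eiilm
Differ at position 0: 'c' vs 'e' => not anagrams

0


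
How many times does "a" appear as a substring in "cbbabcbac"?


Searching for "a" in "cbbabcbac"
Scanning each position:
  Position 0: "c" => no
  Position 1: "b" => no
  Position 2: "b" => no
  Position 3: "a" => MATCH
  Position 4: "b" => no
  Position 5: "c" => no
  Position 6: "b" => no
  Position 7: "a" => MATCH
  Position 8: "c" => no
Total occurrences: 2

2


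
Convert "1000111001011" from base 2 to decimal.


Input: "1000111001011" in base 2
Positional expansion:
  Digit '1' (value 1) x 2^12 = 4096
  Digit '0' (value 0) x 2^11 = 0
  Digit '0' (value 0) x 2^10 = 0
  Digit '0' (value 0) x 2^9 = 0
  Digit '1' (value 1) x 2^8 = 256
  Digit '1' (value 1) x 2^7 = 128
  Digit '1' (value 1) x 2^6 = 64
  Digit '0' (value 0) x 2^5 = 0
  Digit '0' (value 0) x 2^4 = 0
  Digit '1' (value 1) x 2^3 = 8
  Digit '0' (value 0) x 2^2 = 0
  Digit '1' (value 1) x 2^1 = 2
  Digit '1' (value 1) x 2^0 = 1
Sum = 4555

4555


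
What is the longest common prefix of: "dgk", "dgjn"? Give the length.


Words: dgk, dgjn
  Position 0: all 'd' => match
  Position 1: all 'g' => match
  Position 2: ('k', 'j') => mismatch, stop
LCP = "dg" (length 2)

2


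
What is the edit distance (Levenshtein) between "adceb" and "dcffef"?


Computing edit distance: "adceb" -> "dcffef"
DP table:
           d    c    f    f    e    f
      0    1    2    3    4    5    6
  a   1    1    2    3    4    5    6
  d   2    1    2    3    4    5    6
  c   3    2    1    2    3    4    5
  e   4    3    2    2    3    3    4
  b   5    4    3    3    3    4    4
Edit distance = dp[5][6] = 4

4


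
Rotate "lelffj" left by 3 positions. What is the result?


Input: "lelffj", rotate left by 3
First 3 characters: "lel"
Remaining characters: "ffj"
Concatenate remaining + first: "ffj" + "lel" = "ffjlel"

ffjlel


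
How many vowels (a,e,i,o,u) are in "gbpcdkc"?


Input: gbpcdkc
Checking each character:
  'g' at position 0: consonant
  'b' at position 1: consonant
  'p' at position 2: consonant
  'c' at position 3: consonant
  'd' at position 4: consonant
  'k' at position 5: consonant
  'c' at position 6: consonant
Total vowels: 0

0


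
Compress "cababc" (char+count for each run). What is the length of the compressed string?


Input: cababc
Runs:
  'c' x 1 => "c1"
  'a' x 1 => "a1"
  'b' x 1 => "b1"
  'a' x 1 => "a1"
  'b' x 1 => "b1"
  'c' x 1 => "c1"
Compressed: "c1a1b1a1b1c1"
Compressed length: 12

12


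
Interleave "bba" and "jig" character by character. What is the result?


Interleaving "bba" and "jig":
  Position 0: 'b' from first, 'j' from second => "bj"
  Position 1: 'b' from first, 'i' from second => "bi"
  Position 2: 'a' from first, 'g' from second => "ag"
Result: bjbiag

bjbiag


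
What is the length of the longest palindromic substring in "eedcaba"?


Input: "eedcaba"
Checking substrings for palindromes:
  [4:7] "aba" (len 3) => palindrome
  [0:2] "ee" (len 2) => palindrome
Longest palindromic substring: "aba" with length 3

3


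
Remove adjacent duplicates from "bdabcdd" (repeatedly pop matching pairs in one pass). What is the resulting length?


Input: bdabcdd
Stack-based adjacent duplicate removal:
  Read 'b': push. Stack: b
  Read 'd': push. Stack: bd
  Read 'a': push. Stack: bda
  Read 'b': push. Stack: bdab
  Read 'c': push. Stack: bdabc
  Read 'd': push. Stack: bdabcd
  Read 'd': matches stack top 'd' => pop. Stack: bdabc
Final stack: "bdabc" (length 5)

5


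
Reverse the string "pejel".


Input: pejel
Reading characters right to left:
  Position 4: 'l'
  Position 3: 'e'
  Position 2: 'j'
  Position 1: 'e'
  Position 0: 'p'
Reversed: lejep

lejep


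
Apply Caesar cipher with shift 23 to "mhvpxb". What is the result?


Caesar cipher: shift "mhvpxb" by 23
  'm' (pos 12) + 23 = pos 9 = 'j'
  'h' (pos 7) + 23 = pos 4 = 'e'
  'v' (pos 21) + 23 = pos 18 = 's'
  'p' (pos 15) + 23 = pos 12 = 'm'
  'x' (pos 23) + 23 = pos 20 = 'u'
  'b' (pos 1) + 23 = pos 24 = 'y'
Result: jesmuy

jesmuy


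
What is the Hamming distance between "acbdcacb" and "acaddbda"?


Comparing "acbdcacb" and "acaddbda" position by position:
  Position 0: 'a' vs 'a' => same
  Position 1: 'c' vs 'c' => same
  Position 2: 'b' vs 'a' => differ
  Position 3: 'd' vs 'd' => same
  Position 4: 'c' vs 'd' => differ
  Position 5: 'a' vs 'b' => differ
  Position 6: 'c' vs 'd' => differ
  Position 7: 'b' vs 'a' => differ
Total differences (Hamming distance): 5

5


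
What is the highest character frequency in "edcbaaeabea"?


Input: edcbaaeabea
Character counts:
  'a': 4
  'b': 2
  'c': 1
  'd': 1
  'e': 3
Maximum frequency: 4

4


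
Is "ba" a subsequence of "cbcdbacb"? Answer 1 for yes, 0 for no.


Check if "ba" is a subsequence of "cbcdbacb"
Greedy scan:
  Position 0 ('c'): no match needed
  Position 1 ('b'): matches sub[0] = 'b'
  Position 2 ('c'): no match needed
  Position 3 ('d'): no match needed
  Position 4 ('b'): no match needed
  Position 5 ('a'): matches sub[1] = 'a'
  Position 6 ('c'): no match needed
  Position 7 ('b'): no match needed
All 2 characters matched => is a subsequence

1


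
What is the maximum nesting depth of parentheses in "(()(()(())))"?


Input: "(()(()(())))"
Tracking depth:
  Position 0 '(': depth becomes 1
  Position 1 '(': depth becomes 2
  Position 2 ')': depth becomes 1
  Position 3 '(': depth becomes 2
  Position 4 '(': depth becomes 3
  Position 5 ')': depth becomes 2
  Position 6 '(': depth becomes 3
  Position 7 '(': depth becomes 4
  Position 8 ')': depth becomes 3
  Position 9 ')': depth becomes 2
  Position 10 ')': depth becomes 1
  Position 11 ')': depth becomes 0
Maximum depth reached: 4

4


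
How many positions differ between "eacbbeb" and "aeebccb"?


Comparing "eacbbeb" and "aeebccb" position by position:
  Position 0: 'e' vs 'a' => DIFFER
  Position 1: 'a' vs 'e' => DIFFER
  Position 2: 'c' vs 'e' => DIFFER
  Position 3: 'b' vs 'b' => same
  Position 4: 'b' vs 'c' => DIFFER
  Position 5: 'e' vs 'c' => DIFFER
  Position 6: 'b' vs 'b' => same
Positions that differ: 5

5


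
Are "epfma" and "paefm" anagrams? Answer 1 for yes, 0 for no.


Strings: "epfma", "paefm"
Sorted first:  aefmp
Sorted second: aefmp
Sorted forms match => anagrams

1


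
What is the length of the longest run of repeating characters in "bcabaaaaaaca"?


Input: "bcabaaaaaaca"
Scanning for longest run:
  Position 1 ('c'): new char, reset run to 1
  Position 2 ('a'): new char, reset run to 1
  Position 3 ('b'): new char, reset run to 1
  Position 4 ('a'): new char, reset run to 1
  Position 5 ('a'): continues run of 'a', length=2
  Position 6 ('a'): continues run of 'a', length=3
  Position 7 ('a'): continues run of 'a', length=4
  Position 8 ('a'): continues run of 'a', length=5
  Position 9 ('a'): continues run of 'a', length=6
  Position 10 ('c'): new char, reset run to 1
  Position 11 ('a'): new char, reset run to 1
Longest run: 'a' with length 6

6


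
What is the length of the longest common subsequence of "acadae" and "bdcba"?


LCS of "acadae" and "bdcba"
DP table:
           b    d    c    b    a
      0    0    0    0    0    0
  a   0    0    0    0    0    1
  c   0    0    0    1    1    1
  a   0    0    0    1    1    2
  d   0    0    1    1    1    2
  a   0    0    1    1    1    2
  e   0    0    1    1    1    2
LCS length = dp[6][5] = 2

2


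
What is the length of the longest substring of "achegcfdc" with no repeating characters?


Input: "achegcfdc"
Sliding window (track last position of each char):
  Position 0 ('a'): window [0,0] length 1 -- new best
  Position 1 ('c'): window [0,1] length 2 -- new best
  Position 2 ('h'): window [0,2] length 3 -- new best
  Position 3 ('e'): window [0,3] length 4 -- new best
  Position 4 ('g'): window [0,4] length 5 -- new best
  Position 5 ('c'): repeat (last at 1), move window start to 2
  Position 5 ('c'): window [2,5] length 4
  Position 6 ('f'): window [2,6] length 5
  Position 7 ('d'): window [2,7] length 6 -- new best
  Position 8 ('c'): repeat (last at 5), move window start to 6
  Position 8 ('c'): window [6,8] length 3
Longest substring with no repeats: "hegcfd" with length 6

6


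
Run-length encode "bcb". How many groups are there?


Input: bcb
Scanning for consecutive runs:
  Group 1: 'b' x 1 (positions 0-0)
  Group 2: 'c' x 1 (positions 1-1)
  Group 3: 'b' x 1 (positions 2-2)
Total groups: 3

3


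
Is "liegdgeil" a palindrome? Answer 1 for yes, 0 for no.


Input: liegdgeil
Reversed: liegdgeil
  Compare pos 0 ('l') with pos 8 ('l'): match
  Compare pos 1 ('i') with pos 7 ('i'): match
  Compare pos 2 ('e') with pos 6 ('e'): match
  Compare pos 3 ('g') with pos 5 ('g'): match
Result: palindrome

1


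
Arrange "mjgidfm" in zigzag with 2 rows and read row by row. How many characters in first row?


Zigzag "mjgidfm" into 2 rows:
Placing characters:
  'm' => row 0
  'j' => row 1
  'g' => row 0
  'i' => row 1
  'd' => row 0
  'f' => row 1
  'm' => row 0
Rows:
  Row 0: "mgdm"
  Row 1: "jif"
First row length: 4

4


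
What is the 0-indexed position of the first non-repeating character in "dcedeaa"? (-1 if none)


Input: dcedeaa
Character frequencies:
  'a': 2
  'c': 1
  'd': 2
  'e': 2
Scanning left to right for freq == 1:
  Position 0 ('d'): freq=2, skip
  Position 1 ('c'): unique! => answer = 1

1


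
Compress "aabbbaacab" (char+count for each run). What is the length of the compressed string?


Input: aabbbaacab
Runs:
  'a' x 2 => "a2"
  'b' x 3 => "b3"
  'a' x 2 => "a2"
  'c' x 1 => "c1"
  'a' x 1 => "a1"
  'b' x 1 => "b1"
Compressed: "a2b3a2c1a1b1"
Compressed length: 12

12


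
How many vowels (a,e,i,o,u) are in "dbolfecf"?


Input: dbolfecf
Checking each character:
  'd' at position 0: consonant
  'b' at position 1: consonant
  'o' at position 2: vowel (running total: 1)
  'l' at position 3: consonant
  'f' at position 4: consonant
  'e' at position 5: vowel (running total: 2)
  'c' at position 6: consonant
  'f' at position 7: consonant
Total vowels: 2

2


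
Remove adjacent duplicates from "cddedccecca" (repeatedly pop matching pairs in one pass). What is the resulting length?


Input: cddedccecca
Stack-based adjacent duplicate removal:
  Read 'c': push. Stack: c
  Read 'd': push. Stack: cd
  Read 'd': matches stack top 'd' => pop. Stack: c
  Read 'e': push. Stack: ce
  Read 'd': push. Stack: ced
  Read 'c': push. Stack: cedc
  Read 'c': matches stack top 'c' => pop. Stack: ced
  Read 'e': push. Stack: cede
  Read 'c': push. Stack: cedec
  Read 'c': matches stack top 'c' => pop. Stack: cede
  Read 'a': push. Stack: cedea
Final stack: "cedea" (length 5)

5


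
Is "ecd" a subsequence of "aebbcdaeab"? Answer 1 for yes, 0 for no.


Check if "ecd" is a subsequence of "aebbcdaeab"
Greedy scan:
  Position 0 ('a'): no match needed
  Position 1 ('e'): matches sub[0] = 'e'
  Position 2 ('b'): no match needed
  Position 3 ('b'): no match needed
  Position 4 ('c'): matches sub[1] = 'c'
  Position 5 ('d'): matches sub[2] = 'd'
  Position 6 ('a'): no match needed
  Position 7 ('e'): no match needed
  Position 8 ('a'): no match needed
  Position 9 ('b'): no match needed
All 3 characters matched => is a subsequence

1


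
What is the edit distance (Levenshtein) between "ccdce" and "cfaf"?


Computing edit distance: "ccdce" -> "cfaf"
DP table:
           c    f    a    f
      0    1    2    3    4
  c   1    0    1    2    3
  c   2    1    1    2    3
  d   3    2    2    2    3
  c   4    3    3    3    3
  e   5    4    4    4    4
Edit distance = dp[5][4] = 4

4


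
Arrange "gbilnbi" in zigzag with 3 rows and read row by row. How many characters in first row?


Zigzag "gbilnbi" into 3 rows:
Placing characters:
  'g' => row 0
  'b' => row 1
  'i' => row 2
  'l' => row 1
  'n' => row 0
  'b' => row 1
  'i' => row 2
Rows:
  Row 0: "gn"
  Row 1: "blb"
  Row 2: "ii"
First row length: 2

2
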